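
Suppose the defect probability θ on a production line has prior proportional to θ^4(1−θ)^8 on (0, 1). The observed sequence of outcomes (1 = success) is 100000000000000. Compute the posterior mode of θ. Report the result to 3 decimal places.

The prior density ∝ θ^4(1−θ)^8 is the kernel of Beta(5, 9).
Data: 1 success in 15 trials (from the sequence). The binomial likelihood contributes θ(1−θ)^14, so the posterior is Beta(5+1, 9+14) = Beta(6, 23).
For Beta(a, b) with a, b > 1 the mode is (a−1)/(a+b−2) = 5/27 ≈ 0.185.

θ̂_MAP = 0.185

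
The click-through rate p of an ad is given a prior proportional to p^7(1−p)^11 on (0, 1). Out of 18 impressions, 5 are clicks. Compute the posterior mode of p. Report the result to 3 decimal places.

p̂_MAP = 0.333

The prior density ∝ p^7(1−p)^11 is the kernel of Beta(8, 12).
Data: 5 successes in 18 trials. The binomial likelihood contributes p^5(1−p)^13, so the posterior is Beta(8+5, 12+13) = Beta(13, 25).
For Beta(a, b) with a, b > 1 the mode is (a−1)/(a+b−2) = 12/36 ≈ 0.333.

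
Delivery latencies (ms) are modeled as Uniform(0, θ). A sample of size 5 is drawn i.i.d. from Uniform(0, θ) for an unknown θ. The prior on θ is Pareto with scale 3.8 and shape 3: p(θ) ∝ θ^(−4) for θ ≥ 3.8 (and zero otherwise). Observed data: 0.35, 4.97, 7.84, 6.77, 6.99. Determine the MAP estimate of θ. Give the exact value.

The Uniform(0, θ) likelihood is θ^(−n) for θ ≥ max(xᵢ), zero otherwise. Here max(xᵢ) = 7.84.
Posterior ∝ θ^(−4) · θ^(−5) = θ^(−9) on θ ≥ max(3.8, 7.84) = 7.84.
This density is strictly decreasing in θ, so the posterior mode lies at the lower boundary of the support.

θ̂_MAP = 7.84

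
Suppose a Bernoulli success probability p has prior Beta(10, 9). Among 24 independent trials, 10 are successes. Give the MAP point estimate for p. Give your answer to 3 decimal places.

p̂_MAP = 0.463

Prior: Beta(10, 9).
Data: 10 successes in 24 trials. The binomial likelihood contributes p^10(1−p)^14, so the posterior is Beta(10+10, 9+14) = Beta(20, 23).
For Beta(a, b) with a, b > 1 the mode is (a−1)/(a+b−2) = 19/41 ≈ 0.463.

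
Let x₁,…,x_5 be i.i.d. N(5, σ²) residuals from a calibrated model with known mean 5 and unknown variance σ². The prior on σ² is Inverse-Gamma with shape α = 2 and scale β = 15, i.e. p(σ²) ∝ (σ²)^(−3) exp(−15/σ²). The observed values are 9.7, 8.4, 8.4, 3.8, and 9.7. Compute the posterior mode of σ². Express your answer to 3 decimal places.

Sum of squared deviations about the known mean: SS = (9.7−5)² + (8.4−5)² + (8.4−5)² + (3.8−5)² + (9.7−5)² = 68.74.
The Normal likelihood contributes (σ²)^(−n/2) exp(−SS/(2σ²)), so the posterior is Inverse-Gamma(α + n/2, β + SS/2) = Inverse-Gamma(4.5, 49.37).
The mode of Inverse-Gamma(a, b) is b/(a+1) = 49.37/5.5 ≈ 8.976.

σ̂²_MAP = 8.976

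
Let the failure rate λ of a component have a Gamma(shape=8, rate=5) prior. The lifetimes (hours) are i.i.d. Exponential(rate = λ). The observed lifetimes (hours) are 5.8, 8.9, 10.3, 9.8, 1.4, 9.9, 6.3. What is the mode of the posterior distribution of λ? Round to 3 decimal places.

λ̂_MAP = 0.244

The Exponential(rate=λ) likelihood is ∝ λ^n e^(−λΣtᵢ). Here n = 7 and Σtᵢ = 5.8 + 8.9 + 10.3 + 9.8 + 1.4 + 9.9 + 6.3 = 52.4.
Posterior ∝ λ^7e^(−5λ) · λ^7e^(−52.4λ) = λ^14e^(−57.4λ), i.e. Gamma(15, 57.4).
Mode = (a−1)/b = 14/57.4 ≈ 0.244.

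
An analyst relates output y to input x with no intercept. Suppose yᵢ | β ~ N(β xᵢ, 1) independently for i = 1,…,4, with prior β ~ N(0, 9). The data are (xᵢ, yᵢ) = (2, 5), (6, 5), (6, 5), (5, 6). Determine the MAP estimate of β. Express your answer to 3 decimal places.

β̂_MAP = 0.989

log p(β | y) = −Σ(yᵢ − βxᵢ)²/(2·1) − β²/(2·9) + const.
Setting the derivative to zero: Σxᵢ(yᵢ − βxᵢ)/1 − β/9 = 0, so β = Σxᵢyᵢ / (Σxᵢ² + σ²/τ²).
Σxᵢyᵢ = 2·5 + 6·5 + 6·5 + 5·6 = 100; Σxᵢ² = 101; σ²/τ² = 1/9.
β̂_MAP = 100 / (101 + 1/9) = 100/(910/9) = 90/91 ≈ 0.989.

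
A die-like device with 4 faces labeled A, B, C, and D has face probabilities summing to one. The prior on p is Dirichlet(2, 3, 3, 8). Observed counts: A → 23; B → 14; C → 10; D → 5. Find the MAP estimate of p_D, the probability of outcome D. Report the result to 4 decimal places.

The posterior is Dirichlet(αᵢ + nᵢ) = Dirichlet(25, 17, 13, 13).
For a Dirichlet(a₁,…,a_K) with all aᵢ > 1, the mode has j-th component (aⱼ − 1)/(Σaᵢ − K).
Here Σaᵢ = 68 and K = 4, so p_D = (13 − 1)/(68 − 4) = 12/64 ≈ 0.1875.

MAP estimate of p_D = 0.1875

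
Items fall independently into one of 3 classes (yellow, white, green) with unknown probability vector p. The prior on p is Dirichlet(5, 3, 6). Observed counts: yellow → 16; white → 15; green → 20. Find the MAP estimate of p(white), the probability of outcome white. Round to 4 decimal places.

MAP estimate of p(white) = 0.2742

The posterior is Dirichlet(αᵢ + nᵢ) = Dirichlet(21, 18, 26).
For a Dirichlet(a₁,…,a_K) with all aᵢ > 1, the mode has j-th component (aⱼ − 1)/(Σaᵢ − K).
Here Σaᵢ = 65 and K = 3, so p(white) = (18 − 1)/(65 − 3) = 17/62 ≈ 0.2742.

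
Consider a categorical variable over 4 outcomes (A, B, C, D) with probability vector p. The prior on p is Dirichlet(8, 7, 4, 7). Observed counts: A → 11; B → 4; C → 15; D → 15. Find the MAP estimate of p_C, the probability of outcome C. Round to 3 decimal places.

The posterior is Dirichlet(αᵢ + nᵢ) = Dirichlet(19, 11, 19, 22).
For a Dirichlet(a₁,…,a_K) with all aᵢ > 1, the mode has j-th component (aⱼ − 1)/(Σaᵢ − K).
Here Σaᵢ = 71 and K = 4, so p_C = (19 − 1)/(71 − 4) = 18/67 ≈ 0.269.

MAP estimate of p_C = 0.269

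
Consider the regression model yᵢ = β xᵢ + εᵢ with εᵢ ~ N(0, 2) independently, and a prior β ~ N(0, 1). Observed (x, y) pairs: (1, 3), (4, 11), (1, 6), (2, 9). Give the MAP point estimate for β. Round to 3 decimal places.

log p(β | y) = −Σ(yᵢ − βxᵢ)²/(2·2) − β²/(2·1) + const.
Setting the derivative to zero: Σxᵢ(yᵢ − βxᵢ)/2 − β/1 = 0, so β = Σxᵢyᵢ / (Σxᵢ² + σ²/τ²).
Σxᵢyᵢ = 1·3 + 4·11 + 1·6 + 2·9 = 71; Σxᵢ² = 22; σ²/τ² = 2.
β̂_MAP = 71 / (22 + 2) = 71/24 ≈ 2.958.

β̂_MAP = 2.958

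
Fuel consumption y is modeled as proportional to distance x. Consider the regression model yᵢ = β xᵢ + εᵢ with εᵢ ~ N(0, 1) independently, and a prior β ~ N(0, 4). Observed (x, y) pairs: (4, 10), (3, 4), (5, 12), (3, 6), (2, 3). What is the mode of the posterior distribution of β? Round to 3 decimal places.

log p(β | y) = −Σ(yᵢ − βxᵢ)²/(2·1) − β²/(2·4) + const.
Setting the derivative to zero: Σxᵢ(yᵢ − βxᵢ)/1 − β/4 = 0, so β = Σxᵢyᵢ / (Σxᵢ² + σ²/τ²).
Σxᵢyᵢ = 4·10 + 3·4 + 5·12 + 3·6 + 2·3 = 136; Σxᵢ² = 63; σ²/τ² = 0.25.
β̂_MAP = 136 / (63 + 0.25) = 136/63.25 ≈ 2.150.

β̂_MAP = 2.150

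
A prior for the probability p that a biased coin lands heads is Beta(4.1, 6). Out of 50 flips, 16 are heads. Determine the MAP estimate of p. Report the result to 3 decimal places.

p̂_MAP = 0.329

Prior: Beta(4.1, 6).
Data: 16 successes in 50 trials. The binomial likelihood contributes p^16(1−p)^34, so the posterior is Beta(4.1+16, 6+34) = Beta(20.1, 40).
For Beta(a, b) with a, b > 1 the mode is (a−1)/(a+b−2) = 19.1/58.1 ≈ 0.329.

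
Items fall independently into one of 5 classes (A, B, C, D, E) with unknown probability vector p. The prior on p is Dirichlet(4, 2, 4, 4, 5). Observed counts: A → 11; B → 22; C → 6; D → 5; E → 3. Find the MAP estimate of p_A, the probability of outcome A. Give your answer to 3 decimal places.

MAP estimate of p_A = 0.230

The posterior is Dirichlet(αᵢ + nᵢ) = Dirichlet(15, 24, 10, 9, 8).
For a Dirichlet(a₁,…,a_K) with all aᵢ > 1, the mode has j-th component (aⱼ − 1)/(Σaᵢ − K).
Here Σaᵢ = 66 and K = 5, so p_A = (15 − 1)/(66 − 5) = 14/61 ≈ 0.230.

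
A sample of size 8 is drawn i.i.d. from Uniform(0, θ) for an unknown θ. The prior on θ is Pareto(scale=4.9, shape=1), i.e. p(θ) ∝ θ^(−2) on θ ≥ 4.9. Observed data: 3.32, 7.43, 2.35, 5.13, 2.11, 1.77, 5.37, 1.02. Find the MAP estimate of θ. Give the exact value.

The Uniform(0, θ) likelihood is θ^(−n) for θ ≥ max(xᵢ), zero otherwise. Here max(xᵢ) = 7.43.
Posterior ∝ θ^(−2) · θ^(−8) = θ^(−10) on θ ≥ max(4.9, 7.43) = 7.43.
This density is strictly decreasing in θ, so the posterior mode lies at the lower boundary of the support.

θ̂_MAP = 7.43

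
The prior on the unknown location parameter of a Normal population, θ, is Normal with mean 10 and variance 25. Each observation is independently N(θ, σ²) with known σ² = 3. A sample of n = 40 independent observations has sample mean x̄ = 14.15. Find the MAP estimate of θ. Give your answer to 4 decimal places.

θ̂_MAP = 14.1376

n = 40, x̄ = 14.15.
For a Normal prior and Normal likelihood with known variance, the posterior is Normal; its mode equals its mean, the precision-weighted average.
Prior precision 1/σ₀² = 1/25 = 0.04; data precision n/σ² = 40/3.
θ̂ = (0.04·10 + (40/3)·14.15) / (0.04 + 40/3) = (2836/15)/(1003/75) = 14180/1003 ≈ 14.1376.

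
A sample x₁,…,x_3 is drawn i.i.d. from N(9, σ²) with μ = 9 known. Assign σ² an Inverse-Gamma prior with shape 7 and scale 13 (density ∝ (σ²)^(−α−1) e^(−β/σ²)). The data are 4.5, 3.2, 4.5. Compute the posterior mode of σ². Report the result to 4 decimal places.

σ̂²_MAP = 5.2705

Sum of squared deviations about the known mean: SS = (4.5−9)² + (3.2−9)² + (4.5−9)² = 74.14.
The Normal likelihood contributes (σ²)^(−n/2) exp(−SS/(2σ²)), so the posterior is Inverse-Gamma(α + n/2, β + SS/2) = Inverse-Gamma(8.5, 50.07).
The mode of Inverse-Gamma(a, b) is b/(a+1) = 50.07/9.5 ≈ 5.2705.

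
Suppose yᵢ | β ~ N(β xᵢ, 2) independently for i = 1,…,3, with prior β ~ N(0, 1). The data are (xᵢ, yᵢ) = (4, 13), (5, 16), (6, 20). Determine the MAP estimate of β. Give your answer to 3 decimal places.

β̂_MAP = 3.190

log p(β | y) = −Σ(yᵢ − βxᵢ)²/(2·2) − β²/(2·1) + const.
Setting the derivative to zero: Σxᵢ(yᵢ − βxᵢ)/2 − β/1 = 0, so β = Σxᵢyᵢ / (Σxᵢ² + σ²/τ²).
Σxᵢyᵢ = 4·13 + 5·16 + 6·20 = 252; Σxᵢ² = 77; σ²/τ² = 2.
β̂_MAP = 252 / (77 + 2) = 252/79 ≈ 3.190.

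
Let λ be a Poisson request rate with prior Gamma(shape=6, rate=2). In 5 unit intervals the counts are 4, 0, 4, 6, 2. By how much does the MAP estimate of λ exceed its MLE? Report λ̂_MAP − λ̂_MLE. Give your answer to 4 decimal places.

MAP − MLE = -0.2000

Σxᵢ = 16. Posterior is Gamma(22, 7); MAP = (22−1)/7 = 21/7 ≈ 3.00000.
MLE = x̄ = 16/5 ≈ 3.20000.
Difference = 21/7 − 16/5 = -1/5 ≈ -0.2000.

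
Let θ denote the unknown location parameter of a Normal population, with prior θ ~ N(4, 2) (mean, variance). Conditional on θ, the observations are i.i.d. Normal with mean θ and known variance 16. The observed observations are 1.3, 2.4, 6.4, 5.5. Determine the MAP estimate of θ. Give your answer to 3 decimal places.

θ̂_MAP = 3.967

n = 4; x̄ = (1.3 + 2.4 + 6.4 + 5.5)/4 = 15.6/4 = 3.9.
For a Normal prior and Normal likelihood with known variance, the posterior is Normal; its mode equals its mean, the precision-weighted average.
Prior precision 1/σ₀² = 1/2 = 0.5; data precision n/σ² = 4/16 = 0.25.
θ̂ = (0.5·4 + 0.25·3.9) / (0.5 + 0.25) = 2.975/0.75 = 119/30 ≈ 3.967.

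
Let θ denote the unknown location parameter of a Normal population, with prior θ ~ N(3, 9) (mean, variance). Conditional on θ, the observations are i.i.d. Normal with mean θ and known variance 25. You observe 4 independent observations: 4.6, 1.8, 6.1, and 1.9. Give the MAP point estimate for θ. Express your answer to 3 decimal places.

n = 4; x̄ = (4.6 + 1.8 + 6.1 + 1.9)/4 = 14.4/4 = 3.6.
For a Normal prior and Normal likelihood with known variance, the posterior is Normal; its mode equals its mean, the precision-weighted average.
Prior precision 1/σ₀² = 1/9; data precision n/σ² = 4/25 = 0.16.
θ̂ = ((1/9)·3 + 0.16·3.6) / (1/9 + 0.16) = (341/375)/(61/225) = 1023/305 ≈ 3.354.

θ̂_MAP = 3.354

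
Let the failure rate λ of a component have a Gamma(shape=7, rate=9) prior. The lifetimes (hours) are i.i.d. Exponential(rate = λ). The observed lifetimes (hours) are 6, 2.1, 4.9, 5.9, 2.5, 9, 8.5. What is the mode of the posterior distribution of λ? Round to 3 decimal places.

λ̂_MAP = 0.271

The Exponential(rate=λ) likelihood is ∝ λ^n e^(−λΣtᵢ). Here n = 7 and Σtᵢ = 6 + 2.1 + 4.9 + 5.9 + 2.5 + 9 + 8.5 = 38.9.
Posterior ∝ λ^6e^(−9λ) · λ^7e^(−38.9λ) = λ^13e^(−47.9λ), i.e. Gamma(14, 47.9).
Mode = (a−1)/b = 13/47.9 ≈ 0.271.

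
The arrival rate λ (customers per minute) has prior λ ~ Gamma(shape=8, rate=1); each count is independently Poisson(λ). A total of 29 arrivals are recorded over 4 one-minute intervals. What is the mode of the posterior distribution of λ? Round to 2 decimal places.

λ̂_MAP = 7.20

Σxᵢ = 29, n = 4.
Posterior ∝ λ^7e^(−1λ) · λ^29e^(−4λ) = λ^36e^(−5λ), i.e. Gamma(shape=37, rate=5).
The mode of a Gamma(a, b) with a ≥ 1 (shape–rate) is (a−1)/b = 36/5 ≈ 7.20.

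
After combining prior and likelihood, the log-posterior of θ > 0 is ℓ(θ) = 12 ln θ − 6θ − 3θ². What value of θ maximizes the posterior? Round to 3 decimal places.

ℓ'(θ) = 12/θ − 6 − 6θ. Setting this to zero and multiplying by θ: 6θ² + 6θ − 12 = 0.
θ = (−6 + √(6² + 4·6·12)) / (2·6) = (−6 + √324) / 12 = (−6 + 18)/12 = 1.
ℓ''(θ) = −12/θ² − 6 < 0, confirming a maximum.

θ̂_MAP = 1.000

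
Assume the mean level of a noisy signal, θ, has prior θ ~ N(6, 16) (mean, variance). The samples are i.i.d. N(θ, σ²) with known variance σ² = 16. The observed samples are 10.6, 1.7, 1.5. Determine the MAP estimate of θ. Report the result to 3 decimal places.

θ̂_MAP = 4.950

n = 3; x̄ = (10.6 + 1.7 + 1.5)/3 = 13.8/3 = 4.6.
For a Normal prior and Normal likelihood with known variance, the posterior is Normal; its mode equals its mean, the precision-weighted average.
Prior precision 1/σ₀² = 1/16 = 0.0625; data precision n/σ² = 3/16 = 0.1875.
θ̂ = (0.0625·6 + 0.1875·4.6) / (0.0625 + 0.1875) = 1.2375/0.25 = 4.950.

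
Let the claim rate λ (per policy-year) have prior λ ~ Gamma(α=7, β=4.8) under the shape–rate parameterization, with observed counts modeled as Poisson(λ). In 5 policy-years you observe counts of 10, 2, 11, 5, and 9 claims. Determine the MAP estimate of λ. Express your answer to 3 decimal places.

Σxᵢ = 10+2+11+5+9 = 37, with n = 5.
Posterior ∝ λ^6e^(−4.8λ) · λ^37e^(−5λ) = λ^43e^(−9.8λ), i.e. Gamma(shape=44, rate=9.8).
The mode of a Gamma(a, b) with a ≥ 1 (shape–rate) is (a−1)/b = 43/9.8 ≈ 4.388.

λ̂_MAP = 4.388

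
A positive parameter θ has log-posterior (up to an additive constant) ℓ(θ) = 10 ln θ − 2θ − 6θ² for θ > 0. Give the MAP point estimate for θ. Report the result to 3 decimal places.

ℓ'(θ) = 10/θ − 2 − 12θ. Setting this to zero and multiplying by θ: 12θ² + 2θ − 10 = 0.
θ = (−2 + √(2² + 4·12·10)) / (2·12) = (−2 + √484) / 24 = (−2 + 22)/24 = 5/6.
ℓ''(θ) = −10/θ² − 12 < 0, confirming a maximum.

θ̂_MAP = 0.833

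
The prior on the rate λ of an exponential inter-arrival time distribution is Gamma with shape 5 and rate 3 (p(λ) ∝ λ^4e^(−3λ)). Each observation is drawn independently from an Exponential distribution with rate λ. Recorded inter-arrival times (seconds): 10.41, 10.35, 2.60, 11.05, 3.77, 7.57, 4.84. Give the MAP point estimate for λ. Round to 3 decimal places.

The Exponential(rate=λ) likelihood is ∝ λ^n e^(−λΣtᵢ). Here n = 7 and Σtᵢ = 10.41 + 10.35 + 2.60 + 11.05 + 3.77 + 7.57 + 4.84 = 50.59.
Posterior ∝ λ^4e^(−3λ) · λ^7e^(−50.59λ) = λ^11e^(−53.59λ), i.e. Gamma(12, 53.59).
Mode = (a−1)/b = 11/53.59 ≈ 0.205.

λ̂_MAP = 0.205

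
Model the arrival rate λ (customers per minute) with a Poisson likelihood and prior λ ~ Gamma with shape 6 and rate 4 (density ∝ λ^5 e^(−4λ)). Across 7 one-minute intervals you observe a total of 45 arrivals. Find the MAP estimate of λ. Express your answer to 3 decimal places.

Σxᵢ = 45, n = 7.
Posterior ∝ λ^5e^(−4λ) · λ^45e^(−7λ) = λ^50e^(−11λ), i.e. Gamma(shape=51, rate=11).
The mode of a Gamma(a, b) with a ≥ 1 (shape–rate) is (a−1)/b = 50/11 ≈ 4.545.

λ̂_MAP = 4.545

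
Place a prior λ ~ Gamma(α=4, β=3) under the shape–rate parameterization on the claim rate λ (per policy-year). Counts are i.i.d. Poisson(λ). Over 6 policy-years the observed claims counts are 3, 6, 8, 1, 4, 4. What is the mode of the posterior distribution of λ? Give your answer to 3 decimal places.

Σxᵢ = 3+6+8+1+4+4 = 26, with n = 6.
Posterior ∝ λ^3e^(−3λ) · λ^26e^(−6λ) = λ^29e^(−9λ), i.e. Gamma(shape=30, rate=9).
The mode of a Gamma(a, b) with a ≥ 1 (shape–rate) is (a−1)/b = 29/9 ≈ 3.222.

λ̂_MAP = 3.222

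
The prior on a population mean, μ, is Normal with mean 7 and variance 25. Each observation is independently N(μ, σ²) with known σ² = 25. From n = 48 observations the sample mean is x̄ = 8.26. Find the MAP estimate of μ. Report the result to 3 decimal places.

n = 48, x̄ = 8.26.
For a Normal prior and Normal likelihood with known variance, the posterior is Normal; its mode equals its mean, the precision-weighted average.
Prior precision 1/σ₀² = 1/25 = 0.04; data precision n/σ² = 48/25 = 1.92.
μ̂ = (0.04·7 + 1.92·8.26) / (0.04 + 1.92) = 16.1392/1.96 = 1441/175 ≈ 8.234.

μ̂_MAP = 8.234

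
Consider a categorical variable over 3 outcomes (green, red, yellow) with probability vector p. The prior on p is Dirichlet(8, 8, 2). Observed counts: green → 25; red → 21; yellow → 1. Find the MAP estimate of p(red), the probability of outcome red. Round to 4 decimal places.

The posterior is Dirichlet(αᵢ + nᵢ) = Dirichlet(33, 29, 3).
For a Dirichlet(a₁,…,a_K) with all aᵢ > 1, the mode has j-th component (aⱼ − 1)/(Σaᵢ − K).
Here Σaᵢ = 65 and K = 3, so p(red) = (29 − 1)/(65 − 3) = 28/62 ≈ 0.4516.

MAP estimate of p(red) = 0.4516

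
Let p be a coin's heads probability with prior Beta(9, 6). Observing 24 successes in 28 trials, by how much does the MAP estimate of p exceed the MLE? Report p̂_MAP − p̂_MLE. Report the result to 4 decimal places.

MAP − MLE = -0.0767

Posterior is Beta(33, 10); MAP = (33−1)/(43−2) = 32/41 ≈ 0.78049.
MLE ignores the prior: p̂_MLE = k/n = 24/28 ≈ 0.85714.
Difference = 32/41 − 24/28 = -22/287 ≈ -0.0767.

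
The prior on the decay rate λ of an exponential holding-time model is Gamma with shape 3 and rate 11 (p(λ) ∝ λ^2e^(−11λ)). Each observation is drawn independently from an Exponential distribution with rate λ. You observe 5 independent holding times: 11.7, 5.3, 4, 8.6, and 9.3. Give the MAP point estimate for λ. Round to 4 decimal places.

λ̂_MAP = 0.1403

The Exponential(rate=λ) likelihood is ∝ λ^n e^(−λΣtᵢ). Here n = 5 and Σtᵢ = 11.7 + 5.3 + 4 + 8.6 + 9.3 = 38.9.
Posterior ∝ λ^2e^(−11λ) · λ^5e^(−38.9λ) = λ^7e^(−49.9λ), i.e. Gamma(8, 49.9).
Mode = (a−1)/b = 7/49.9 ≈ 0.1403.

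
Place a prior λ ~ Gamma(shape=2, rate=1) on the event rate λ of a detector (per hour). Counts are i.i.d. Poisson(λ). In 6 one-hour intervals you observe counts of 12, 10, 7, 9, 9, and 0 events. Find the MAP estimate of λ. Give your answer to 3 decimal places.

Σxᵢ = 12+10+7+9+9+0 = 47, with n = 6.
Posterior ∝ λe^(−1λ) · λ^47e^(−6λ) = λ^48e^(−7λ), i.e. Gamma(shape=49, rate=7).
The mode of a Gamma(a, b) with a ≥ 1 (shape–rate) is (a−1)/b = 48/7 ≈ 6.857.

λ̂_MAP = 6.857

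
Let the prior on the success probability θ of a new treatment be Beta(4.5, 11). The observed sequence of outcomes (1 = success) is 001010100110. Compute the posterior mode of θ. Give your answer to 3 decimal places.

θ̂_MAP = 0.333

Prior: Beta(4.5, 11).
Data: 5 successes in 12 trials (from the sequence). The binomial likelihood contributes θ^5(1−θ)^7, so the posterior is Beta(4.5+5, 11+7) = Beta(9.5, 18).
For Beta(a, b) with a, b > 1 the mode is (a−1)/(a+b−2) = 8.5/25.5 ≈ 0.333.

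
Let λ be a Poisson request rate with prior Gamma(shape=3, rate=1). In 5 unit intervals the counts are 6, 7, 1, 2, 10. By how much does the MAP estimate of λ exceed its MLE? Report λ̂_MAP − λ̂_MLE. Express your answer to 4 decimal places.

Σxᵢ = 26. Posterior is Gamma(29, 6); MAP = (29−1)/6 = 28/6 ≈ 4.66667.
MLE = x̄ = 26/5 ≈ 5.20000.
Difference = 28/6 − 26/5 = -8/15 ≈ -0.5333.

MAP − MLE = -0.5333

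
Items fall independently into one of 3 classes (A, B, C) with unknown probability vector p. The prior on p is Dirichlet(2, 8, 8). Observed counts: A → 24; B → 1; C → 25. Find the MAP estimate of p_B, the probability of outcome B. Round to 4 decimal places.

The posterior is Dirichlet(αᵢ + nᵢ) = Dirichlet(26, 9, 33).
For a Dirichlet(a₁,…,a_K) with all aᵢ > 1, the mode has j-th component (aⱼ − 1)/(Σaᵢ − K).
Here Σaᵢ = 68 and K = 3, so p_B = (9 − 1)/(68 − 3) = 8/65 ≈ 0.1231.

MAP estimate of p_B = 0.1231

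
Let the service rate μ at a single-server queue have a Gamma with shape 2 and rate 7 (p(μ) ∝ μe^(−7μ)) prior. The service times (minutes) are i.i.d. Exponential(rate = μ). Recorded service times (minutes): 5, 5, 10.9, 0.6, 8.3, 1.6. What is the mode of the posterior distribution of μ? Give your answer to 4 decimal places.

μ̂_MAP = 0.1823

The Exponential(rate=μ) likelihood is ∝ μ^n e^(−μΣtᵢ). Here n = 6 and Σtᵢ = 5 + 5 + 10.9 + 0.6 + 8.3 + 1.6 = 31.4.
Posterior ∝ μe^(−7μ) · μ^6e^(−31.4μ) = μ^7e^(−38.4μ), i.e. Gamma(8, 38.4).
Mode = (a−1)/b = 7/38.4 ≈ 0.1823.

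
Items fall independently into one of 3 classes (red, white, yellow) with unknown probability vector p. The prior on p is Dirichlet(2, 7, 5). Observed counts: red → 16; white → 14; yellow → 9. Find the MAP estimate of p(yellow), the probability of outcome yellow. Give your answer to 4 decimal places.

MAP estimate of p(yellow) = 0.2600

The posterior is Dirichlet(αᵢ + nᵢ) = Dirichlet(18, 21, 14).
For a Dirichlet(a₁,…,a_K) with all aᵢ > 1, the mode has j-th component (aⱼ − 1)/(Σaᵢ − K).
Here Σaᵢ = 53 and K = 3, so p(yellow) = (14 − 1)/(53 − 3) = 13/50 ≈ 0.2600.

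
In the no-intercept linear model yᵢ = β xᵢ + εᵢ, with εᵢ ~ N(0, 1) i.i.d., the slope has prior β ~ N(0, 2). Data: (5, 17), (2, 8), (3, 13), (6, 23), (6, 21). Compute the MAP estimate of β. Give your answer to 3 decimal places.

β̂_MAP = 3.656

log p(β | y) = −Σ(yᵢ − βxᵢ)²/(2·1) − β²/(2·2) + const.
Setting the derivative to zero: Σxᵢ(yᵢ − βxᵢ)/1 − β/2 = 0, so β = Σxᵢyᵢ / (Σxᵢ² + σ²/τ²).
Σxᵢyᵢ = 5·17 + 2·8 + 3·13 + 6·23 + 6·21 = 404; Σxᵢ² = 110; σ²/τ² = 0.5.
β̂_MAP = 404 / (110 + 0.5) = 404/110.5 ≈ 3.656.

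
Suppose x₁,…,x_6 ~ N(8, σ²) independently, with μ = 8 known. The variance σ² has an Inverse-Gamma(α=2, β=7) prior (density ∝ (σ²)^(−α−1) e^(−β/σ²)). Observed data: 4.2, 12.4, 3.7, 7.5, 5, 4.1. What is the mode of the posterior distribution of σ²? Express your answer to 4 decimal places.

σ̂²_MAP = 7.5625

Sum of squared deviations about the known mean: SS = (4.2−8)² + (12.4−8)² + (3.7−8)² + (7.5−8)² + (5−8)² + (4.1−8)² = 76.75.
The Normal likelihood contributes (σ²)^(−n/2) exp(−SS/(2σ²)), so the posterior is Inverse-Gamma(α + n/2, β + SS/2) = Inverse-Gamma(5, 45.375).
The mode of Inverse-Gamma(a, b) is b/(a+1) = 45.375/6 ≈ 7.5625.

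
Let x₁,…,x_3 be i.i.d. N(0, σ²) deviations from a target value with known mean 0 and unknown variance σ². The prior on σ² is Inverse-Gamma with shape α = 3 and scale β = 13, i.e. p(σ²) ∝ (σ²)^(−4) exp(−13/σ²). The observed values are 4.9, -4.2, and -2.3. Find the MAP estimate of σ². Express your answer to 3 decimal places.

σ̂²_MAP = 6.631

Sum of squared deviations about the known mean: SS = (4.9−0)² + (-4.2−0)² + (-2.3−0)² = 46.94.
The Normal likelihood contributes (σ²)^(−n/2) exp(−SS/(2σ²)), so the posterior is Inverse-Gamma(α + n/2, β + SS/2) = Inverse-Gamma(4.5, 36.47).
The mode of Inverse-Gamma(a, b) is b/(a+1) = 36.47/5.5 ≈ 6.631.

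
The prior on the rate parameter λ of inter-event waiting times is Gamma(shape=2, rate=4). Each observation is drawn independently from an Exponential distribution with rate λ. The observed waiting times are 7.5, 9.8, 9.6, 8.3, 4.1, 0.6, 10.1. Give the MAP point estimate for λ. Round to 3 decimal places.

λ̂_MAP = 0.148

The Exponential(rate=λ) likelihood is ∝ λ^n e^(−λΣtᵢ). Here n = 7 and Σtᵢ = 7.5 + 9.8 + 9.6 + 8.3 + 4.1 + 0.6 + 10.1 = 50.
Posterior ∝ λe^(−4λ) · λ^7e^(−50λ) = λ^8e^(−54λ), i.e. Gamma(9, 54).
Mode = (a−1)/b = 8/54 ≈ 0.148.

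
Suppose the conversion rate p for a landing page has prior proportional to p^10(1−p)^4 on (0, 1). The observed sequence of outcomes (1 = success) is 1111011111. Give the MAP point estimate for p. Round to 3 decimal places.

p̂_MAP = 0.792

The prior density ∝ p^10(1−p)^4 is the kernel of Beta(11, 5).
Data: 9 successes in 10 trials (from the sequence). The binomial likelihood contributes p^9(1−p)^1, so the posterior is Beta(11+9, 5+1) = Beta(20, 6).
For Beta(a, b) with a, b > 1 the mode is (a−1)/(a+b−2) = 19/24 ≈ 0.792.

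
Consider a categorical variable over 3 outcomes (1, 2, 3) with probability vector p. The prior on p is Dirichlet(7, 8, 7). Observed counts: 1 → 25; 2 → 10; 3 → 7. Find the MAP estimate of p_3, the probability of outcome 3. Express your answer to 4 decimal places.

MAP estimate: 0.2131

The posterior is Dirichlet(αᵢ + nᵢ) = Dirichlet(32, 18, 14).
For a Dirichlet(a₁,…,a_K) with all aᵢ > 1, the mode has j-th component (aⱼ − 1)/(Σaᵢ − K).
Here Σaᵢ = 64 and K = 3, so p_3 = (14 − 1)/(64 − 3) = 13/61 ≈ 0.2131.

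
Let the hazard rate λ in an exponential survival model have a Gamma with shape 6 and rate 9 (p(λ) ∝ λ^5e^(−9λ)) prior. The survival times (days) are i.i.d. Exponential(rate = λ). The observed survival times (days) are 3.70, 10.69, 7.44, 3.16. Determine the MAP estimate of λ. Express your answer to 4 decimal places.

The Exponential(rate=λ) likelihood is ∝ λ^n e^(−λΣtᵢ). Here n = 4 and Σtᵢ = 3.70 + 10.69 + 7.44 + 3.16 = 24.99.
Posterior ∝ λ^5e^(−9λ) · λ^4e^(−24.99λ) = λ^9e^(−33.99λ), i.e. Gamma(10, 33.99).
Mode = (a−1)/b = 9/33.99 ≈ 0.2648.

λ̂_MAP = 0.2648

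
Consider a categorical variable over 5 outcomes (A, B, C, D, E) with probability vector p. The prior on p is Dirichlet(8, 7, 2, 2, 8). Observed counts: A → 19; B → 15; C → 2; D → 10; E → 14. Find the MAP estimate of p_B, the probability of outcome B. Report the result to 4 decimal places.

The posterior is Dirichlet(αᵢ + nᵢ) = Dirichlet(27, 22, 4, 12, 22).
For a Dirichlet(a₁,…,a_K) with all aᵢ > 1, the mode has j-th component (aⱼ − 1)/(Σaᵢ − K).
Here Σaᵢ = 87 and K = 5, so p_B = (22 − 1)/(87 − 5) = 21/82 ≈ 0.2561.

MAP estimate of p_B = 0.2561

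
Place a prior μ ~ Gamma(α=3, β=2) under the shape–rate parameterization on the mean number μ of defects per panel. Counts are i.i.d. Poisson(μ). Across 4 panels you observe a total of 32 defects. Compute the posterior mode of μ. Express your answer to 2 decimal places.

μ̂_MAP = 5.67

Σxᵢ = 32, n = 4.
Posterior ∝ μ^2e^(−2μ) · μ^32e^(−4μ) = μ^34e^(−6μ), i.e. Gamma(shape=35, rate=6).
The mode of a Gamma(a, b) with a ≥ 1 (shape–rate) is (a−1)/b = 34/6 ≈ 5.67.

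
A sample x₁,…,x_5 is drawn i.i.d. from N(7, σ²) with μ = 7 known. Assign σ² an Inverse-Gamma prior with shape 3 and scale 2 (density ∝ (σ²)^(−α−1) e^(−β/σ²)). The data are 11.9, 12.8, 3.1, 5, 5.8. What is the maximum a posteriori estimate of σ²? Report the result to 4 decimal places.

Sum of squared deviations about the known mean: SS = (11.9−7)² + (12.8−7)² + (3.1−7)² + (5−7)² + (5.8−7)² = 78.3.
The Normal likelihood contributes (σ²)^(−n/2) exp(−SS/(2σ²)), so the posterior is Inverse-Gamma(α + n/2, β + SS/2) = Inverse-Gamma(5.5, 41.15).
The mode of Inverse-Gamma(a, b) is b/(a+1) = 41.15/6.5 ≈ 6.3308.

σ̂²_MAP = 6.3308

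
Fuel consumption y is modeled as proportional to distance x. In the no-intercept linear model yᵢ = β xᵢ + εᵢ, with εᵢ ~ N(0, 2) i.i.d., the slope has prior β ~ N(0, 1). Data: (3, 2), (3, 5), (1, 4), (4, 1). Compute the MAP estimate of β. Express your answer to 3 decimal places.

β̂_MAP = 0.784

log p(β | y) = −Σ(yᵢ − βxᵢ)²/(2·2) − β²/(2·1) + const.
Setting the derivative to zero: Σxᵢ(yᵢ − βxᵢ)/2 − β/1 = 0, so β = Σxᵢyᵢ / (Σxᵢ² + σ²/τ²).
Σxᵢyᵢ = 3·2 + 3·5 + 1·4 + 4·1 = 29; Σxᵢ² = 35; σ²/τ² = 2.
β̂_MAP = 29 / (35 + 2) = 29/37 ≈ 0.784.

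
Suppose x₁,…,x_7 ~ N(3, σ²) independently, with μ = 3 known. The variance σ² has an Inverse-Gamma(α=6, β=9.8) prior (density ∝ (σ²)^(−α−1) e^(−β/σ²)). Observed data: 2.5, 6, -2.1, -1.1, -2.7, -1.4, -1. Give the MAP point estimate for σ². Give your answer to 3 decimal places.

Sum of squared deviations about the known mean: SS = (2.5−3)² + (6−3)² + (-2.1−3)² + (-1.1−3)² + (-2.7−3)² + (-1.4−3)² + (-1−3)² = 119.92.
The Normal likelihood contributes (σ²)^(−n/2) exp(−SS/(2σ²)), so the posterior is Inverse-Gamma(α + n/2, β + SS/2) = Inverse-Gamma(9.5, 69.76).
The mode of Inverse-Gamma(a, b) is b/(a+1) = 69.76/10.5 ≈ 6.644.

σ̂²_MAP = 6.644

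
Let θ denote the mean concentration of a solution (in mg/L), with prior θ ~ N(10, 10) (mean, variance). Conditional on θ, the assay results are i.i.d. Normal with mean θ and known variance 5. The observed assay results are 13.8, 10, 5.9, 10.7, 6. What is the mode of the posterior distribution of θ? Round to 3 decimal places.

θ̂_MAP = 9.345

n = 5; x̄ = (13.8 + 10 + 5.9 + 10.7 + 6)/5 = 46.4/5 = 9.28.
For a Normal prior and Normal likelihood with known variance, the posterior is Normal; its mode equals its mean, the precision-weighted average.
Prior precision 1/σ₀² = 1/10 = 0.1; data precision n/σ² = 5/5 = 1.
θ̂ = (0.1·10 + 1·9.28) / (0.1 + 1) = 10.28/1.1 = 514/55 ≈ 9.345.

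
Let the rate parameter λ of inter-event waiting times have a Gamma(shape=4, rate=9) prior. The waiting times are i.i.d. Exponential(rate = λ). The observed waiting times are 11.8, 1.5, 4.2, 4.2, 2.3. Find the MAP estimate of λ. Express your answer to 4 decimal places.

The Exponential(rate=λ) likelihood is ∝ λ^n e^(−λΣtᵢ). Here n = 5 and Σtᵢ = 11.8 + 1.5 + 4.2 + 4.2 + 2.3 = 24.
Posterior ∝ λ^3e^(−9λ) · λ^5e^(−24λ) = λ^8e^(−33λ), i.e. Gamma(9, 33).
Mode = (a−1)/b = 8/33 ≈ 0.2424.

λ̂_MAP = 0.2424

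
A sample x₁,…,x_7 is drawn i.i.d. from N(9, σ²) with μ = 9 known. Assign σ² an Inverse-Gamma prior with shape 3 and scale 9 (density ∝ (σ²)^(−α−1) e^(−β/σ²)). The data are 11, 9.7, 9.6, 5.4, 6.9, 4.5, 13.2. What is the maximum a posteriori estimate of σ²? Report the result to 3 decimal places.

Sum of squared deviations about the known mean: SS = (11−9)² + (9.7−9)² + (9.6−9)² + (5.4−9)² + (6.9−9)² + (4.5−9)² + (13.2−9)² = 60.11.
The Normal likelihood contributes (σ²)^(−n/2) exp(−SS/(2σ²)), so the posterior is Inverse-Gamma(α + n/2, β + SS/2) = Inverse-Gamma(6.5, 39.055).
The mode of Inverse-Gamma(a, b) is b/(a+1) = 39.055/7.5 ≈ 5.207.

σ̂²_MAP = 5.207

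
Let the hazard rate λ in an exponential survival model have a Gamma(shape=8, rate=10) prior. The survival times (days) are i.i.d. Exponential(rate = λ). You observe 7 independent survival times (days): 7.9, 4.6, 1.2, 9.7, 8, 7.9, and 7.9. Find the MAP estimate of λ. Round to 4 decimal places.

The Exponential(rate=λ) likelihood is ∝ λ^n e^(−λΣtᵢ). Here n = 7 and Σtᵢ = 7.9 + 4.6 + 1.2 + 9.7 + 8 + 7.9 + 7.9 = 47.2.
Posterior ∝ λ^7e^(−10λ) · λ^7e^(−47.2λ) = λ^14e^(−57.2λ), i.e. Gamma(15, 57.2).
Mode = (a−1)/b = 14/57.2 ≈ 0.2448.

λ̂_MAP = 0.2448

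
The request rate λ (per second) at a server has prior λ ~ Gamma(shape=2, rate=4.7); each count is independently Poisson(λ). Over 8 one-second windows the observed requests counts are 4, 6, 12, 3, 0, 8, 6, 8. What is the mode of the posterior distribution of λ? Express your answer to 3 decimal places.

λ̂_MAP = 3.780

Σxᵢ = 4+6+12+3+0+8+6+8 = 47, with n = 8.
Posterior ∝ λe^(−4.7λ) · λ^47e^(−8λ) = λ^48e^(−12.7λ), i.e. Gamma(shape=49, rate=12.7).
The mode of a Gamma(a, b) with a ≥ 1 (shape–rate) is (a−1)/b = 48/12.7 ≈ 3.780.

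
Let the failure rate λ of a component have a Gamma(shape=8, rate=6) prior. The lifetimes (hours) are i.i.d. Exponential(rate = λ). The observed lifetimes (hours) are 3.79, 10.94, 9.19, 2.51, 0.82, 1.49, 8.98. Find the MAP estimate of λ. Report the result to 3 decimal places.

λ̂_MAP = 0.320

The Exponential(rate=λ) likelihood is ∝ λ^n e^(−λΣtᵢ). Here n = 7 and Σtᵢ = 3.79 + 10.94 + 9.19 + 2.51 + 0.82 + 1.49 + 8.98 = 37.72.
Posterior ∝ λ^7e^(−6λ) · λ^7e^(−37.72λ) = λ^14e^(−43.72λ), i.e. Gamma(15, 43.72).
Mode = (a−1)/b = 14/43.72 ≈ 0.320.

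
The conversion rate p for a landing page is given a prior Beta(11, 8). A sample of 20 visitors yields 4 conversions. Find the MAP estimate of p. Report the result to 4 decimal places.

Prior: Beta(11, 8).
Data: 4 successes in 20 trials. The binomial likelihood contributes p^4(1−p)^16, so the posterior is Beta(11+4, 8+16) = Beta(15, 24).
For Beta(a, b) with a, b > 1 the mode is (a−1)/(a+b−2) = 14/37 ≈ 0.3784.

p̂_MAP = 0.3784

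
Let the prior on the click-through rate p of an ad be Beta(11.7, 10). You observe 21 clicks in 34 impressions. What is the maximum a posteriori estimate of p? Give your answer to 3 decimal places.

Prior: Beta(11.7, 10).
Data: 21 successes in 34 trials. The binomial likelihood contributes p^21(1−p)^13, so the posterior is Beta(11.7+21, 10+13) = Beta(32.7, 23).
For Beta(a, b) with a, b > 1 the mode is (a−1)/(a+b−2) = 31.7/53.7 ≈ 0.590.

p̂_MAP = 0.590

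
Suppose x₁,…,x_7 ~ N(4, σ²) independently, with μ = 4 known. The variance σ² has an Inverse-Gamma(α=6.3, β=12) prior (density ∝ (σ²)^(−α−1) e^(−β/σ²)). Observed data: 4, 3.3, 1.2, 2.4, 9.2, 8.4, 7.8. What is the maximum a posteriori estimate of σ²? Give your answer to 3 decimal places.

σ̂²_MAP = 4.432

Sum of squared deviations about the known mean: SS = (4−4)² + (3.3−4)² + (1.2−4)² + (2.4−4)² + (9.2−4)² + (8.4−4)² + (7.8−4)² = 71.73.
The Normal likelihood contributes (σ²)^(−n/2) exp(−SS/(2σ²)), so the posterior is Inverse-Gamma(α + n/2, β + SS/2) = Inverse-Gamma(9.8, 47.865).
The mode of Inverse-Gamma(a, b) is b/(a+1) = 47.865/10.8 ≈ 4.432.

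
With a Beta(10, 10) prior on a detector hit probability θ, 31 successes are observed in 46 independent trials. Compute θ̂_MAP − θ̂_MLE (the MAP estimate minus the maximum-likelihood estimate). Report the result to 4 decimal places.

Posterior is Beta(41, 25); MAP = (41−1)/(66−2) = 40/64 ≈ 0.62500.
MLE ignores the prior: θ̂_MLE = k/n = 31/46 ≈ 0.67391.
Difference = 40/64 − 31/46 = -9/184 ≈ -0.0489.

MAP − MLE = -0.0489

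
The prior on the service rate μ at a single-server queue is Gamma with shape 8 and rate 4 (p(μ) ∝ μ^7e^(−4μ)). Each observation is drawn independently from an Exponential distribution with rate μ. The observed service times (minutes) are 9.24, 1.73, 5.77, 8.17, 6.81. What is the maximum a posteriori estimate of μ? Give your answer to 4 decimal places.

The Exponential(rate=μ) likelihood is ∝ μ^n e^(−μΣtᵢ). Here n = 5 and Σtᵢ = 9.24 + 1.73 + 5.77 + 8.17 + 6.81 = 31.72.
Posterior ∝ μ^7e^(−4μ) · μ^5e^(−31.72μ) = μ^12e^(−35.72μ), i.e. Gamma(13, 35.72).
Mode = (a−1)/b = 12/35.72 ≈ 0.3359.

μ̂_MAP = 0.3359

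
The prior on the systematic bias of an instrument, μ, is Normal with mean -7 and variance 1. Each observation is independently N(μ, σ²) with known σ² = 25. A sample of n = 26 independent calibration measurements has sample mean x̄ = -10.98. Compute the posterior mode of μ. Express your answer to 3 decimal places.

μ̂_MAP = -9.029

n = 26, x̄ = -10.98.
For a Normal prior and Normal likelihood with known variance, the posterior is Normal; its mode equals its mean, the precision-weighted average.
Prior precision 1/σ₀² = 1/1 = 1; data precision n/σ² = 26/25 = 1.04.
μ̂ = (1·(-7) + 1.04·(-10.98)) / (1 + 1.04) = (-18.4192)/2.04 = -11512/1275 ≈ -9.029.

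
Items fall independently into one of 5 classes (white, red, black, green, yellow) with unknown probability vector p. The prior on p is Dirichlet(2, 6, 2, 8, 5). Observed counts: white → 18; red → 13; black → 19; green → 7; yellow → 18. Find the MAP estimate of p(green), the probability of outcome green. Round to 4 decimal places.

The posterior is Dirichlet(αᵢ + nᵢ) = Dirichlet(20, 19, 21, 15, 23).
For a Dirichlet(a₁,…,a_K) with all aᵢ > 1, the mode has j-th component (aⱼ − 1)/(Σaᵢ − K).
Here Σaᵢ = 98 and K = 5, so p(green) = (15 − 1)/(98 − 5) = 14/93 ≈ 0.1505.

MAP estimate of p(green) = 0.1505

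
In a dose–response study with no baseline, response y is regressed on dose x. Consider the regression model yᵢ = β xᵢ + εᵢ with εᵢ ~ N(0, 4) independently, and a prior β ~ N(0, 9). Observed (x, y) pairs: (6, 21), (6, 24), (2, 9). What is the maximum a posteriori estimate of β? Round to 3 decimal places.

log p(β | y) = −Σ(yᵢ − βxᵢ)²/(2·4) − β²/(2·9) + const.
Setting the derivative to zero: Σxᵢ(yᵢ − βxᵢ)/4 − β/9 = 0, so β = Σxᵢyᵢ / (Σxᵢ² + σ²/τ²).
Σxᵢyᵢ = 6·21 + 6·24 + 2·9 = 288; Σxᵢ² = 76; σ²/τ² = 4/9.
β̂_MAP = 288 / (76 + 4/9) = 288/(688/9) = 162/43 ≈ 3.767.

β̂_MAP = 3.767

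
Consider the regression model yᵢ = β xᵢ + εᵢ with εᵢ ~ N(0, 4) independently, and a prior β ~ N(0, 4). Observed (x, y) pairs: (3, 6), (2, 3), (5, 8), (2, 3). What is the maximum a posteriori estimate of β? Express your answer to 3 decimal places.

β̂_MAP = 1.628

log p(β | y) = −Σ(yᵢ − βxᵢ)²/(2·4) − β²/(2·4) + const.
Setting the derivative to zero: Σxᵢ(yᵢ − βxᵢ)/4 − β/4 = 0, so β = Σxᵢyᵢ / (Σxᵢ² + σ²/τ²).
Σxᵢyᵢ = 3·6 + 2·3 + 5·8 + 2·3 = 70; Σxᵢ² = 42; σ²/τ² = 1.
β̂_MAP = 70 / (42 + 1) = 70/43 ≈ 1.628.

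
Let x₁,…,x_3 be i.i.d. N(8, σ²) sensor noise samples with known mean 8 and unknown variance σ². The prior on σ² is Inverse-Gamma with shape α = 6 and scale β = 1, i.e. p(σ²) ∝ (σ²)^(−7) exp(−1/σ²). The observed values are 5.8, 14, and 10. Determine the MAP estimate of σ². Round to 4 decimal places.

σ̂²_MAP = 2.7553

Sum of squared deviations about the known mean: SS = (5.8−8)² + (14−8)² + (10−8)² = 44.84.
The Normal likelihood contributes (σ²)^(−n/2) exp(−SS/(2σ²)), so the posterior is Inverse-Gamma(α + n/2, β + SS/2) = Inverse-Gamma(7.5, 23.42).
The mode of Inverse-Gamma(a, b) is b/(a+1) = 23.42/8.5 ≈ 2.7553.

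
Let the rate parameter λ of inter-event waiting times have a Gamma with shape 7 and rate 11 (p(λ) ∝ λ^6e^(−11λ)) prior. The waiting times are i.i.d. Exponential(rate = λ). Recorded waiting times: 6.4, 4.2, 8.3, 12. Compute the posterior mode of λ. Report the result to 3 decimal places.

The Exponential(rate=λ) likelihood is ∝ λ^n e^(−λΣtᵢ). Here n = 4 and Σtᵢ = 6.4 + 4.2 + 8.3 + 12 = 30.9.
Posterior ∝ λ^6e^(−11λ) · λ^4e^(−30.9λ) = λ^10e^(−41.9λ), i.e. Gamma(11, 41.9).
Mode = (a−1)/b = 10/41.9 ≈ 0.239.

λ̂_MAP = 0.239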